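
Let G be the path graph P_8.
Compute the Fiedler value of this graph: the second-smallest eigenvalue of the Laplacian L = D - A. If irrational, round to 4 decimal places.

The graph has 8 vertices and degree multiset [2, 2, 2, 2, 2, 2, 1, 1]; D is the diagonal matrix of degrees and L = D - A. Computing the eigenvalues of L and sorting gives [0, 0.1522, 0.5858, 1.2346, 2, 2.7654, 3.4142, 3.8478]. The Fiedler value lambda_2 = 0.1522 is strictly positive, so the graph is connected. The eigenvalues sum to 14, which equals trace(L) = 2|E|. There is one zero in the spectrum, matching the 1 component.

0.1522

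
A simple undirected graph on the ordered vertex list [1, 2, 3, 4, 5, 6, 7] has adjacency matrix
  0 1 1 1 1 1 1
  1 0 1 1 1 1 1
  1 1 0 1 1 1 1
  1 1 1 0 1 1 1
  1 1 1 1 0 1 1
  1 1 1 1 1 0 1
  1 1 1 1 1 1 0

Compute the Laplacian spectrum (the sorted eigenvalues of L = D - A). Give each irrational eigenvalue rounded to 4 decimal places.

Reading degrees in the order [1, 2, 3, 4, 5, 6, 7] gives [6, 6, 6, 6, 6, 6, 6]; set D = diag(6, 6, 6, 6, 6, 6, 6) and form L = D - A. L is symmetric positive semidefinite, so every eigenvalue is real and nonnegative. The single zero eigenvalue shows the graph is connected. By the matrix-tree theorem the graph has (1/7) * product of the nonzero eigenvalues = 16807 spanning trees. The eigenvalues sum to 42, which equals trace(L) = 2|E|.

[0, 7, 7, 7, 7, 7, 7]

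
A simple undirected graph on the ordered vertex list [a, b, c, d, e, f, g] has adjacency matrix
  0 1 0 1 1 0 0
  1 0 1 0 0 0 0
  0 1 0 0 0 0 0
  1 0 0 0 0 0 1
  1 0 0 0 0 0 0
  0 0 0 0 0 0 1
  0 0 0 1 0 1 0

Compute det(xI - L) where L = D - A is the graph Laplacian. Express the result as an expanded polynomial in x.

x^7 - 12x^6 + 54x^5 - 114x^4 + 115x^3 - 50x^2 + 7x

Each diagonal entry of L is the vertex degree and each off-diagonal entry is -1 where an edge is present, 0 otherwise; in the order [a, b, c, d, e, f, g] the diagonal is [3, 2, 1, 2, 1, 1, 2]. L has integer entries, so p(x) = det(xI - L) has integer coefficients. Expanding the determinant yields x^7 - 12x^6 + 54x^5 - 114x^4 + 115x^3 - 50x^2 + 7x. The constant term is 0 because L is singular (the all-ones vector lies in its kernel). There is one zero in the spectrum, matching the 1 component. The eigenvalues sum to 12, which equals trace(L) = 2|E|.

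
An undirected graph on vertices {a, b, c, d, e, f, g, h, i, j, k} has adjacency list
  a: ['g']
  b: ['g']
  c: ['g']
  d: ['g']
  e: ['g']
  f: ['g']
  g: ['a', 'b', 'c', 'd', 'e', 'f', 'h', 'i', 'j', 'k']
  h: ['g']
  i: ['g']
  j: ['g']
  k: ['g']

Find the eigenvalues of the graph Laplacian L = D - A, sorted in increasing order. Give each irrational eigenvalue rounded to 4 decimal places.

Reading degrees in the order [a, b, c, d, e, f, g, h, i, j, k] gives [1, 1, 1, 1, 1, 1, 10, 1, 1, 1, 1]; set D = diag(1, 1, 1, 1, 1, 1, 10, 1, 1, 1, 1) and form L = D - A. L is symmetric positive semidefinite, so every eigenvalue is real and nonnegative. There is one zero in the spectrum, matching the 1 component.

[0, 1, 1, 1, 1, 1, 1, 1, 1, 1, 11]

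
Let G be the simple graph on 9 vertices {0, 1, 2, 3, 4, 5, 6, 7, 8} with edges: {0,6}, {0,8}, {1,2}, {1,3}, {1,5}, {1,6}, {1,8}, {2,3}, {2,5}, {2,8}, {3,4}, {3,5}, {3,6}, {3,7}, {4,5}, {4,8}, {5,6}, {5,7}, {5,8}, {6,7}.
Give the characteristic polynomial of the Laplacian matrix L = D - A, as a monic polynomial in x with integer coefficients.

Each diagonal entry of L is the vertex degree and each off-diagonal entry is -1 where an edge is present, 0 otherwise; in the order [0, 1, 2, 3, 4, 5, 6, 7, 8] the diagonal is [2, 5, 4, 6, 3, 7, 5, 3, 5]. L has integer entries, so p(x) = det(xI - L) has integer coefficients. Expanding the determinant yields x^9 - 40x^8 + 681x^7 - 6428x^6 + 36685x^5 - 129224x^4 + 273540x^3 - 317284x^2 + 154062x. The coefficient of x^8 equals -trace(L) = -40, matching the sum of degrees. The eigenvalues sum to 40, which equals trace(L) = 2|E|. There is one zero in the spectrum, matching the 1 component.

x^9 - 40x^8 + 681x^7 - 6428x^6 + 36685x^5 - 129224x^4 + 273540x^3 - 317284x^2 + 154062x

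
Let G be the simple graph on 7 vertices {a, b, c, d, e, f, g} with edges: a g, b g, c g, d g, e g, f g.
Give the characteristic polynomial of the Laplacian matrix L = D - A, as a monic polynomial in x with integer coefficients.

x^7 - 12x^6 + 45x^5 - 80x^4 + 75x^3 - 36x^2 + 7x

Reading degrees in the order [a, b, c, d, e, f, g] gives [1, 1, 1, 1, 1, 1, 6]; set D = diag(1, 1, 1, 1, 1, 1, 6) and form L = D - A. L has integer entries, so p(x) = det(xI - L) has integer coefficients. Expanding the determinant yields x^7 - 12x^6 + 45x^5 - 80x^4 + 75x^3 - 36x^2 + 7x. The constant term is 0 because L is singular (the all-ones vector lies in its kernel).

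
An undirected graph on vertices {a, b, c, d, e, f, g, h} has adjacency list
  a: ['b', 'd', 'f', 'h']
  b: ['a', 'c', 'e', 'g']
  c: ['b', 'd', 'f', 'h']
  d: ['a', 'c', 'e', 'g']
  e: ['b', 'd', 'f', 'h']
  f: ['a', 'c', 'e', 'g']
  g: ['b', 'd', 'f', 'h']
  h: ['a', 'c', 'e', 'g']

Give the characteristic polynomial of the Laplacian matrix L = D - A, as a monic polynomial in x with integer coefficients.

x^8 - 32x^7 + 432x^6 - 3200x^5 + 14080x^4 - 36864x^3 + 53248x^2 - 32768x

Reading degrees in the order [a, b, c, d, e, f, g, h] gives [4, 4, 4, 4, 4, 4, 4, 4]; set D = diag(4, 4, 4, 4, 4, 4, 4, 4) and form L = D - A. Computing det(xI - L) by cofactor expansion (or equivalently via sum-over-permutations) gives x^8 - 32x^7 + 432x^6 - 3200x^5 + 14080x^4 - 36864x^3 + 53248x^2 - 32768x. The constant term is 0 because L is singular (the all-ones vector lies in its kernel). There is one zero in the spectrum, matching the 1 component.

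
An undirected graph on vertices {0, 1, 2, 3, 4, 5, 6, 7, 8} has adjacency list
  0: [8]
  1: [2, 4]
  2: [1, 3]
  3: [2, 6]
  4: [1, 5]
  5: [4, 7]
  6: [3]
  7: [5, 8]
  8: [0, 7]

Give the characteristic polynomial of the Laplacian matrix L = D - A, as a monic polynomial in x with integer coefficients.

x^9 - 16x^8 + 105x^7 - 364x^6 + 715x^5 - 792x^4 + 462x^3 - 120x^2 + 9x

Reading degrees in the order [0, 1, 2, 3, 4, 5, 6, 7, 8] gives [1, 2, 2, 2, 2, 2, 1, 2, 2]; set D = diag(1, 2, 2, 2, 2, 2, 1, 2, 2) and form L = D - A. L has integer entries, so p(x) = det(xI - L) has integer coefficients. Expanding the determinant yields x^9 - 16x^8 + 105x^7 - 364x^6 + 715x^5 - 792x^4 + 462x^3 - 120x^2 + 9x. The constant term is 0 because L is singular (the all-ones vector lies in its kernel). The eigenvalues sum to 16, which equals trace(L) = 2|E|. The largest eigenvalue, 3.8794, is at most the vertex count 9.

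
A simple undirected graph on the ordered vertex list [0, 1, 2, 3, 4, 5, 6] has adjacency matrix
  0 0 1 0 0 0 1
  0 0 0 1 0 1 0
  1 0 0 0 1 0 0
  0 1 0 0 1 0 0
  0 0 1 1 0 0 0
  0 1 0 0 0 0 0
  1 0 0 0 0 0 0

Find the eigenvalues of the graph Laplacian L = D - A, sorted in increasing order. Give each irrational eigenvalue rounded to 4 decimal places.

Reading degrees in the order [0, 1, 2, 3, 4, 5, 6] gives [2, 2, 2, 2, 2, 1, 1]; set D = diag(2, 2, 2, 2, 2, 1, 1) and form L = D - A. Since every row of L sums to 0, the all-ones vector is in the kernel and 0 is an eigenvalue. By the matrix-tree theorem the graph has (1/7) * product of the nonzero eigenvalues = 1 spanning tree. The eigenvalues sum to 12, which equals trace(L) = 2|E|.

[0, 0.1981, 0.7530, 1.5550, 2.4450, 3.2470, 3.8019]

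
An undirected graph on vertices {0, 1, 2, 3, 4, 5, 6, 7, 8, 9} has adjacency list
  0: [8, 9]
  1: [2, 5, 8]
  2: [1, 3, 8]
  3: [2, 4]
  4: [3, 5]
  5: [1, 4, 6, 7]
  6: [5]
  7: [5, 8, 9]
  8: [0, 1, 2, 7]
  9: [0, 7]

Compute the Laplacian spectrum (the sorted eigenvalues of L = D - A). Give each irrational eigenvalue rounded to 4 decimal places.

Each diagonal entry of L is the vertex degree and each off-diagonal entry is -1 where an edge is present, 0 otherwise; in the order [0, 1, 2, 3, 4, 5, 6, 7, 8, 9] the diagonal is [2, 3, 3, 2, 2, 4, 1, 3, 4, 2]. The multiplicity of 0 as a Laplacian eigenvalue equals the number of connected components. The single zero eigenvalue shows the graph is connected. The largest eigenvalue, 5.9084, is at most the vertex count 10.

[0, 0.6086, 0.8045, 1.5633, 2.1480, 2.5553, 3.3988, 4.1092, 4.9039, 5.9084]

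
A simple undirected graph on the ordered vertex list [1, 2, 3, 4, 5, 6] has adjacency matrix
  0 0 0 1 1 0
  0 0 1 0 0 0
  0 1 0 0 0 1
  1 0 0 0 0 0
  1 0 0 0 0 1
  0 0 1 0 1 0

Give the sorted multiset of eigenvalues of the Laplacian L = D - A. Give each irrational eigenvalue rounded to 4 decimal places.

Reading degrees in the order [1, 2, 3, 4, 5, 6] gives [2, 1, 2, 1, 2, 2]; set D = diag(2, 1, 2, 1, 2, 2) and form L = D - A. The multiplicity of 0 as a Laplacian eigenvalue equals the number of connected components. By the matrix-tree theorem the graph has (1/6) * product of the nonzero eigenvalues = 1 spanning tree.

[0, 0.2679, 1, 2, 3, 3.7321]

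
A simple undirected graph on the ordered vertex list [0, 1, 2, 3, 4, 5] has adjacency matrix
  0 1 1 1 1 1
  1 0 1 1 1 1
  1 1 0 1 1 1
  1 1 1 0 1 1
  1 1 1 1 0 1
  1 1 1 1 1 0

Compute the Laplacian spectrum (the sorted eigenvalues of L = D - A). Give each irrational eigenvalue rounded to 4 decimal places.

Reading degrees in the order [0, 1, 2, 3, 4, 5] gives [5, 5, 5, 5, 5, 5]; set D = diag(5, 5, 5, 5, 5, 5) and form L = D - A. L is symmetric positive semidefinite, so every eigenvalue is real and nonnegative. There is one zero in the spectrum, matching the 1 component. The eigenvalues sum to 30, which equals trace(L) = 2|E|.

[0, 6, 6, 6, 6, 6]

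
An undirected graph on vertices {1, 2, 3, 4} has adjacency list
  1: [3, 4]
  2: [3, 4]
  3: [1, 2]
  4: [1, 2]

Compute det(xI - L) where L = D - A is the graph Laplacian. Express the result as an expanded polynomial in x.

x^4 - 8x^3 + 20x^2 - 16x

Each diagonal entry of L is the vertex degree and each off-diagonal entry is -1 where an edge is present, 0 otherwise; in the order [1, 2, 3, 4] the diagonal is [2, 2, 2, 2]. L has integer entries, so p(x) = det(xI - L) has integer coefficients. Expanding the determinant yields x^4 - 8x^3 + 20x^2 - 16x. The constant term is 0 because L is singular (the all-ones vector lies in its kernel). The largest eigenvalue, 4, is at most the vertex count 4. There is one zero in the spectrum, matching the 1 component.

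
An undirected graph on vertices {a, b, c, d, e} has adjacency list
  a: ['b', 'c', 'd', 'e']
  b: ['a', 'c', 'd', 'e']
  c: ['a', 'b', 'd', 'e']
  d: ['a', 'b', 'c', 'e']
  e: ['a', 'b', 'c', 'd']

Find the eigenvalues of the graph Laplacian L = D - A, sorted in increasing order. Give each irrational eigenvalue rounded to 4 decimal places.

Each diagonal entry of L is the vertex degree and each off-diagonal entry is -1 where an edge is present, 0 otherwise; in the order [a, b, c, d, e] the diagonal is [4, 4, 4, 4, 4]. Diagonalising L (or applying a numerical eigensolver to the 5x5 matrix) gives the spectrum above. The single zero eigenvalue shows the graph is connected. There is one zero in the spectrum, matching the 1 component. The largest eigenvalue, 5, is at most the vertex count 5.

[0, 5, 5, 5, 5]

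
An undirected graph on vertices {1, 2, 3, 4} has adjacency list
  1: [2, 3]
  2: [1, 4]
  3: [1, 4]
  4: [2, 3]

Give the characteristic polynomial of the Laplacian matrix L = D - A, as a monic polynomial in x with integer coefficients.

x^4 - 8x^3 + 20x^2 - 16x

Each diagonal entry of L is the vertex degree and each off-diagonal entry is -1 where an edge is present, 0 otherwise; in the order [1, 2, 3, 4] the diagonal is [2, 2, 2, 2]. Computing det(xI - L) by cofactor expansion (or equivalently via sum-over-permutations) gives x^4 - 8x^3 + 20x^2 - 16x. Since p(0) = det(-L) = 0, x divides p(x). The eigenvalues sum to 8, which equals trace(L) = 2|E|. By the matrix-tree theorem the graph has (1/4) * product of the nonzero eigenvalues = 4 spanning trees.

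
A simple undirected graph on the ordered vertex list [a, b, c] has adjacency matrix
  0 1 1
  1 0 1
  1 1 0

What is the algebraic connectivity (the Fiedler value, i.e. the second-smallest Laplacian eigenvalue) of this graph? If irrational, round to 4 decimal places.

3

Reading degrees in the order [a, b, c] gives [2, 2, 2]; set D = diag(2, 2, 2) and form L = D - A. The sorted Laplacian eigenvalues are [0, 3, 3]; the algebraic connectivity is the second entry, 3.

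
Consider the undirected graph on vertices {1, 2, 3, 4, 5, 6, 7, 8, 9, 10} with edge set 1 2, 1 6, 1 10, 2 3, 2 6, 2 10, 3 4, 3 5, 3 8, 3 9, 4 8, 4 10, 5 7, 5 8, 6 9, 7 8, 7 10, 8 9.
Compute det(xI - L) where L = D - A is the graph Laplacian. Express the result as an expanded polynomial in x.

With the vertex order [1, 2, 3, 4, 5, 6, 7, 8, 9, 10], the degrees are [3, 4, 5, 3, 3, 3, 3, 5, 3, 4], giving D = diag(3, 4, 5, 3, 3, 3, 3, 5, 3, 4) and L = D - A. Computing det(xI - L) by cofactor expansion (or equivalently via sum-over-permutations) gives x^10 - 36x^9 + 562x^8 - 4984x^7 + 27610x^6 - 98822x^5 + 227801x^4 - 324840x^3 + 258716x^2 - 87090x. The constant term is 0 because L is singular (the all-ones vector lies in its kernel). The largest eigenvalue, 6.6369, is at most the vertex count 10. The eigenvalues sum to 36, which equals trace(L) = 2|E|.

x^10 - 36x^9 + 562x^8 - 4984x^7 + 27610x^6 - 98822x^5 + 227801x^4 - 324840x^3 + 258716x^2 - 87090x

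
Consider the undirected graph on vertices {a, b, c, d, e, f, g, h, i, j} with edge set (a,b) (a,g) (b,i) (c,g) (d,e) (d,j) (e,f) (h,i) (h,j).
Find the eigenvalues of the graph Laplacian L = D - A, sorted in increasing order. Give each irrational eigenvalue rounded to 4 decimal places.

With the vertex order [a, b, c, d, e, f, g, h, i, j], the degrees are [2, 2, 1, 2, 2, 1, 2, 2, 2, 2], giving D = diag(2, 2, 1, 2, 2, 1, 2, 2, 2, 2) and L = D - A. Diagonalising L (or applying a numerical eigensolver to the 10x10 matrix) gives the spectrum above. The single zero eigenvalue shows the graph is connected. The eigenvalues sum to 18, which equals trace(L) = 2|E|.

[0, 0.0979, 0.3820, 0.8244, 1.3820, 2, 2.6180, 3.1756, 3.6180, 3.9021]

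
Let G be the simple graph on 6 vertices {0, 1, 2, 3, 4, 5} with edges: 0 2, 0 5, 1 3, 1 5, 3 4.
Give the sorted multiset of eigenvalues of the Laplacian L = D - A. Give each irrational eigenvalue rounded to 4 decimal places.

Each diagonal entry of L is the vertex degree and each off-diagonal entry is -1 where an edge is present, 0 otherwise; in the order [0, 1, 2, 3, 4, 5] the diagonal is [2, 2, 1, 2, 1, 2]. The multiplicity of 0 as a Laplacian eigenvalue equals the number of connected components. The single zero eigenvalue shows the graph is connected. By the matrix-tree theorem the graph has (1/6) * product of the nonzero eigenvalues = 1 spanning tree. The largest eigenvalue, 3.7321, is at most the vertex count 6.

[0, 0.2679, 1, 2, 3, 3.7321]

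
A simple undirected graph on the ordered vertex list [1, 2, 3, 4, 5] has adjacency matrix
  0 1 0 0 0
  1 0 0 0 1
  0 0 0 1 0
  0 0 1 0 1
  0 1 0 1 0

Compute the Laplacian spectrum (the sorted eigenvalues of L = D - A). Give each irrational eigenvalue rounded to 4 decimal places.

[0, 0.3820, 1.3820, 2.6180, 3.6180]

Each diagonal entry of L is the vertex degree and each off-diagonal entry is -1 where an edge is present, 0 otherwise; in the order [1, 2, 3, 4, 5] the diagonal is [1, 2, 1, 2, 2]. The multiplicity of 0 as a Laplacian eigenvalue equals the number of connected components. The largest eigenvalue, 3.6180, is at most the vertex count 5.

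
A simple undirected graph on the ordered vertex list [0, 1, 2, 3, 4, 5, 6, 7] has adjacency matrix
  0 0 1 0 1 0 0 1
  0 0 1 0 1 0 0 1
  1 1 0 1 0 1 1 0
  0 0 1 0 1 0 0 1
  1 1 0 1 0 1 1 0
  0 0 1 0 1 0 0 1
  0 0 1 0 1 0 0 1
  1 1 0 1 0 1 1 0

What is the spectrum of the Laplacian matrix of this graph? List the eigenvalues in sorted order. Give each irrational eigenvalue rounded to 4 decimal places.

Each diagonal entry of L is the vertex degree and each off-diagonal entry is -1 where an edge is present, 0 otherwise; in the order [0, 1, 2, 3, 4, 5, 6, 7] the diagonal is [3, 3, 5, 3, 5, 3, 3, 5]. The multiplicity of 0 as a Laplacian eigenvalue equals the number of connected components. The eigenvalues sum to 30, which equals trace(L) = 2|E|.

[0, 3, 3, 3, 3, 5, 5, 8]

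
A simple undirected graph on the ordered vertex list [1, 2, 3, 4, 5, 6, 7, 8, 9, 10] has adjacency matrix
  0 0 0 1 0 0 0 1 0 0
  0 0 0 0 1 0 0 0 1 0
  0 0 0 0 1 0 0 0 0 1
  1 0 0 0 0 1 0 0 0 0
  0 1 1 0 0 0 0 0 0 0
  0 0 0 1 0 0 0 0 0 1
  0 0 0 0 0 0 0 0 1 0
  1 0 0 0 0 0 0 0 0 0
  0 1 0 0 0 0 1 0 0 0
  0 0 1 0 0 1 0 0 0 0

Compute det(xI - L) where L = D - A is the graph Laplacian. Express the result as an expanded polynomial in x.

Reading degrees in the order [1, 2, 3, 4, 5, 6, 7, 8, 9, 10] gives [2, 2, 2, 2, 2, 2, 1, 1, 2, 2]; set D = diag(2, 2, 2, 2, 2, 2, 1, 1, 2, 2) and form L = D - A. L has integer entries, so p(x) = det(xI - L) has integer coefficients. Expanding the determinant yields x^10 - 18x^9 + 136x^8 - 560x^7 + 1365x^6 - 2002x^5 + 1716x^4 - 792x^3 + 165x^2 - 10x. Since p(0) = det(-L) = 0, x divides p(x). The largest eigenvalue, 3.9021, is at most the vertex count 10. There is one zero in the spectrum, matching the 1 component.

x^10 - 18x^9 + 136x^8 - 560x^7 + 1365x^6 - 2002x^5 + 1716x^4 - 792x^3 + 165x^2 - 10x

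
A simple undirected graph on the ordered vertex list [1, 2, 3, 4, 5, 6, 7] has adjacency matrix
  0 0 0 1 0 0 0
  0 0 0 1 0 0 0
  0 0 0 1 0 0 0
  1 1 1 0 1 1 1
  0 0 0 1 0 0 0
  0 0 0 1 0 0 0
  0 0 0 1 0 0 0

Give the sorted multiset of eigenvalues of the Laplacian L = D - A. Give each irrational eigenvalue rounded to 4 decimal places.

[0, 1, 1, 1, 1, 1, 7]

Each diagonal entry of L is the vertex degree and each off-diagonal entry is -1 where an edge is present, 0 otherwise; in the order [1, 2, 3, 4, 5, 6, 7] the diagonal is [1, 1, 1, 6, 1, 1, 1]. Since every row of L sums to 0, the all-ones vector is in the kernel and 0 is an eigenvalue. The single zero eigenvalue shows the graph is connected. The eigenvalues sum to 12, which equals trace(L) = 2|E|. The largest eigenvalue, 7, is at most the vertex count 7.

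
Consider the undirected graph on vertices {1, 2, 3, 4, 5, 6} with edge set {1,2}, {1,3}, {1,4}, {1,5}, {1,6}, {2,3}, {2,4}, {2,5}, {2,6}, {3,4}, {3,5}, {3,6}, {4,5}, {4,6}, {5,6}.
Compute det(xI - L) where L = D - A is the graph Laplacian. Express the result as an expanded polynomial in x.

With the vertex order [1, 2, 3, 4, 5, 6], the degrees are [5, 5, 5, 5, 5, 5], giving D = diag(5, 5, 5, 5, 5, 5) and L = D - A. The eigenvalues of L are [0, 6, 6, 6, 6, 6]; the characteristic polynomial is the product of (x - lambda_i), which multiplies out to x^6 - 30x^5 + 360x^4 - 2160x^3 + 6480x^2 - 7776x. The constant term is 0 because L is singular (the all-ones vector lies in its kernel). By the matrix-tree theorem the graph has (1/6) * product of the nonzero eigenvalues = 1296 spanning trees.

x^6 - 30x^5 + 360x^4 - 2160x^3 + 6480x^2 - 7776x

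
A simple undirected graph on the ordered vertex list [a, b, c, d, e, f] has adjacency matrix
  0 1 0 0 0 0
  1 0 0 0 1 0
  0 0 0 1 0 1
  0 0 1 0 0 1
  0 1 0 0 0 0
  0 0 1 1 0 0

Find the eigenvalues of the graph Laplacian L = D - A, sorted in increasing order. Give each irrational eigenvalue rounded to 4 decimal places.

[0, 0, 1, 3, 3, 3]

Each diagonal entry of L is the vertex degree and each off-diagonal entry is -1 where an edge is present, 0 otherwise; in the order [a, b, c, d, e, f] the diagonal is [1, 2, 2, 2, 1, 2]. The multiplicity of 0 as a Laplacian eigenvalue equals the number of connected components. The 2 zero eigenvalues correspond to the 2 connected components. The eigenvalues sum to 10, which equals trace(L) = 2|E|.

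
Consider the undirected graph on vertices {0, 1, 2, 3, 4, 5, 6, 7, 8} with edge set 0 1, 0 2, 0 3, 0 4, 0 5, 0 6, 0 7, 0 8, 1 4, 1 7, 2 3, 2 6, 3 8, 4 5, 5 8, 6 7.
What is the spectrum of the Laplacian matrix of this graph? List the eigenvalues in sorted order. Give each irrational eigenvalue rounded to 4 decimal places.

With the vertex order [0, 1, 2, 3, 4, 5, 6, 7, 8], the degrees are [8, 3, 3, 3, 3, 3, 3, 3, 3], giving D = diag(8, 3, 3, 3, 3, 3, 3, 3, 3) and L = D - A. Diagonalising L (or applying a numerical eigensolver to the 9x9 matrix) gives the spectrum above. The single zero eigenvalue shows the graph is connected. The largest eigenvalue, 9, is at most the vertex count 9.

[0, 1.5858, 1.5858, 3, 3, 4.4142, 4.4142, 5, 9]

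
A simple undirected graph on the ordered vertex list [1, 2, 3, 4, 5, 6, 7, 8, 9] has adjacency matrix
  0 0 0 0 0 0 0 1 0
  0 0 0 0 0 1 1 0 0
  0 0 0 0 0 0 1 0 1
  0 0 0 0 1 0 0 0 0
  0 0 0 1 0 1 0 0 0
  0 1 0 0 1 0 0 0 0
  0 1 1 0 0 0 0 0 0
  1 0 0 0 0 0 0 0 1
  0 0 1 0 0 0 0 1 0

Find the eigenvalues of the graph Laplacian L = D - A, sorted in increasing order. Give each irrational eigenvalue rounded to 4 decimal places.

[0, 0.1206, 0.4679, 1, 1.6527, 2.3473, 3, 3.5321, 3.8794]

Each diagonal entry of L is the vertex degree and each off-diagonal entry is -1 where an edge is present, 0 otherwise; in the order [1, 2, 3, 4, 5, 6, 7, 8, 9] the diagonal is [1, 2, 2, 1, 2, 2, 2, 2, 2]. Since every row of L sums to 0, the all-ones vector is in the kernel and 0 is an eigenvalue. The eigenvalues sum to 16, which equals trace(L) = 2|E|.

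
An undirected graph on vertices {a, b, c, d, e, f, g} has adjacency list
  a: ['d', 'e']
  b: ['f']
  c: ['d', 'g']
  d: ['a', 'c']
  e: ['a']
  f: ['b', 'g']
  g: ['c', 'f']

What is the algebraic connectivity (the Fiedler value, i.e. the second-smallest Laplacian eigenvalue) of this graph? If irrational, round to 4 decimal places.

0.1981

Reading degrees in the order [a, b, c, d, e, f, g] gives [2, 1, 2, 2, 1, 2, 2]; set D = diag(2, 1, 2, 2, 1, 2, 2) and form L = D - A. The smallest Laplacian eigenvalue is always 0. The next one, lambda_2 = 0.1981, measures how hard the graph is to disconnect: larger values mean better connectivity. The largest eigenvalue, 3.8019, is at most the vertex count 7.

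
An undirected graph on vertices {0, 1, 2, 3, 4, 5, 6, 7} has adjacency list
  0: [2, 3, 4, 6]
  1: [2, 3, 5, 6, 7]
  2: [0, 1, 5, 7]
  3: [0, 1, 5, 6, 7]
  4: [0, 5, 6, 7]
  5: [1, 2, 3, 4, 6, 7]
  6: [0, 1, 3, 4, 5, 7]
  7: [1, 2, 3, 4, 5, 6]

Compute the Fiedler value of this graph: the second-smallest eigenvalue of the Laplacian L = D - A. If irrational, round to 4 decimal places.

With the vertex order [0, 1, 2, 3, 4, 5, 6, 7], the degrees are [4, 5, 4, 5, 4, 6, 6, 6], giving D = diag(4, 5, 4, 5, 4, 6, 6, 6) and L = D - A. The sorted Laplacian eigenvalues are [0, 3.4834, 4, 4.4476, 6.2873, 7, 7, 7.7817]; the algebraic connectivity is the second entry, 3.4834. The largest eigenvalue, 7.7817, is at most the vertex count 8.

3.4834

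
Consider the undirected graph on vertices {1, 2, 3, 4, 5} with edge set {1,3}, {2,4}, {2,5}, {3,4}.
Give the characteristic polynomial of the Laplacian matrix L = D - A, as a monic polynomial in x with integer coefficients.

x^5 - 8x^4 + 21x^3 - 20x^2 + 5x

Each diagonal entry of L is the vertex degree and each off-diagonal entry is -1 where an edge is present, 0 otherwise; in the order [1, 2, 3, 4, 5] the diagonal is [1, 2, 2, 2, 1]. L has integer entries, so p(x) = det(xI - L) has integer coefficients. Expanding the determinant yields x^5 - 8x^4 + 21x^3 - 20x^2 + 5x. Since p(0) = det(-L) = 0, x divides p(x). The eigenvalues sum to 8, which equals trace(L) = 2|E|.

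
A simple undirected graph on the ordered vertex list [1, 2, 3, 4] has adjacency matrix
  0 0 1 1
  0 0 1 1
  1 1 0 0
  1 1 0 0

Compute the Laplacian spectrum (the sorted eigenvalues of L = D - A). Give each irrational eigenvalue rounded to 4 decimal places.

[0, 2, 2, 4]

Each diagonal entry of L is the vertex degree and each off-diagonal entry is -1 where an edge is present, 0 otherwise; in the order [1, 2, 3, 4] the diagonal is [2, 2, 2, 2]. L is symmetric positive semidefinite, so every eigenvalue is real and nonnegative. The largest eigenvalue, 4, is at most the vertex count 4.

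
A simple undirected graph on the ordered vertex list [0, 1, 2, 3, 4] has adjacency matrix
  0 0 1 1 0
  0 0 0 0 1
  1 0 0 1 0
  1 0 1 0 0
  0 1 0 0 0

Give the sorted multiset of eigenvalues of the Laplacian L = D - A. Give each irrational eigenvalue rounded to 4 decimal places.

With the vertex order [0, 1, 2, 3, 4], the degrees are [2, 1, 2, 2, 1], giving D = diag(2, 1, 2, 2, 1) and L = D - A. L is symmetric positive semidefinite, so every eigenvalue is real and nonnegative. The 2 zero eigenvalues correspond to the 2 connected components.

[0, 0, 2, 3, 3]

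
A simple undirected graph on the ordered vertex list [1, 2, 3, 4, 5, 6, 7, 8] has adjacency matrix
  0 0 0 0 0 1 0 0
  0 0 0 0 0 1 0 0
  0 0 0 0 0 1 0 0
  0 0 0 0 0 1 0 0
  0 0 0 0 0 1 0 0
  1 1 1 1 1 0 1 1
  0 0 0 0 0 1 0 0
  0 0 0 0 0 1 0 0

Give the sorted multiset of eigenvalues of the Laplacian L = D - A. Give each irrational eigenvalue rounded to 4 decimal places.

With the vertex order [1, 2, 3, 4, 5, 6, 7, 8], the degrees are [1, 1, 1, 1, 1, 7, 1, 1], giving D = diag(1, 1, 1, 1, 1, 7, 1, 1) and L = D - A. Diagonalising L (or applying a numerical eigensolver to the 8x8 matrix) gives the spectrum above. The single zero eigenvalue shows the graph is connected. By the matrix-tree theorem the graph has (1/8) * product of the nonzero eigenvalues = 1 spanning tree.

[0, 1, 1, 1, 1, 1, 1, 8]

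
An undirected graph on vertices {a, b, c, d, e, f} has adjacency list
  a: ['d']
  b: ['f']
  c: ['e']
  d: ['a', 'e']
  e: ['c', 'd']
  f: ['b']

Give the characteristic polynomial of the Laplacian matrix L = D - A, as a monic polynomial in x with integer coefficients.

x^6 - 8x^5 + 22x^4 - 24x^3 + 8x^2

With the vertex order [a, b, c, d, e, f], the degrees are [1, 1, 1, 2, 2, 1], giving D = diag(1, 1, 1, 2, 2, 1) and L = D - A. L has integer entries, so p(x) = det(xI - L) has integer coefficients. Expanding the determinant yields x^6 - 8x^5 + 22x^4 - 24x^3 + 8x^2. The coefficient of x^5 equals -trace(L) = -8, matching the sum of degrees. There are 2 zeros in the spectrum, matching the 2 components. The eigenvalues sum to 8, which equals trace(L) = 2|E|.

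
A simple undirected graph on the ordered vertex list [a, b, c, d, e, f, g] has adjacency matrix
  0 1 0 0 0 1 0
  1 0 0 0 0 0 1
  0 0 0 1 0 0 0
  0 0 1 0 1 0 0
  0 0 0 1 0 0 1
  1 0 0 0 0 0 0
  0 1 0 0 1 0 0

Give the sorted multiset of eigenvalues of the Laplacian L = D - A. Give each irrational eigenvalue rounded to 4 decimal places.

Reading degrees in the order [a, b, c, d, e, f, g] gives [2, 2, 1, 2, 2, 1, 2]; set D = diag(2, 2, 1, 2, 2, 1, 2) and form L = D - A. The multiplicity of 0 as a Laplacian eigenvalue equals the number of connected components. The single zero eigenvalue shows the graph is connected.

[0, 0.1981, 0.7530, 1.5550, 2.4450, 3.2470, 3.8019]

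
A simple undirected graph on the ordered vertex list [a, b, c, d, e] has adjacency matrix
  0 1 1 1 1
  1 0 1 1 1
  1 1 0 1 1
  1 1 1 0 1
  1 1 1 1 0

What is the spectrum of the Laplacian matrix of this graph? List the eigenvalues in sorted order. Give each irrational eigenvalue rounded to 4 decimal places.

Reading degrees in the order [a, b, c, d, e] gives [4, 4, 4, 4, 4]; set D = diag(4, 4, 4, 4, 4) and form L = D - A. Since every row of L sums to 0, the all-ones vector is in the kernel and 0 is an eigenvalue. The single zero eigenvalue shows the graph is connected. The largest eigenvalue, 5, is at most the vertex count 5.

[0, 5, 5, 5, 5]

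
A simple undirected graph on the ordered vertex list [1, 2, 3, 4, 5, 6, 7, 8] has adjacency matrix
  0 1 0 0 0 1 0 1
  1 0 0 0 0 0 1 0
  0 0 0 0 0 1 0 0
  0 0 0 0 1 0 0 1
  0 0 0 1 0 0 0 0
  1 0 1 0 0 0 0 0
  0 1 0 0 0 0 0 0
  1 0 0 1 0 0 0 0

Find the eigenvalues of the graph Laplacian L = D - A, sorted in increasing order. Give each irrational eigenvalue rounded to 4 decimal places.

Reading degrees in the order [1, 2, 3, 4, 5, 6, 7, 8] gives [3, 2, 1, 2, 1, 2, 1, 2]; set D = diag(3, 2, 1, 2, 1, 2, 1, 2) and form L = D - A. Since every row of L sums to 0, the all-ones vector is in the kernel and 0 is an eigenvalue. The single zero eigenvalue shows the graph is connected. By the matrix-tree theorem the graph has (1/8) * product of the nonzero eigenvalues = 1 spanning tree.

[0, 0.2434, 0.3820, 1.1798, 2, 2.6180, 3.1386, 4.4383]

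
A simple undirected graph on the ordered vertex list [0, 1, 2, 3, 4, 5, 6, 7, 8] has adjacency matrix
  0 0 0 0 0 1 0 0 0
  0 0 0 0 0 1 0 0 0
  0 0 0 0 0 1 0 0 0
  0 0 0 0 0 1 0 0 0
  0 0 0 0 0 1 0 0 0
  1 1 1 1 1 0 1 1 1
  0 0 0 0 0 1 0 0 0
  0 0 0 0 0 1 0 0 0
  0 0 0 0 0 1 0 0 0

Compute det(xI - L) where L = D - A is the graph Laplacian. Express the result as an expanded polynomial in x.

x^9 - 16x^8 + 84x^7 - 224x^6 + 350x^5 - 336x^4 + 196x^3 - 64x^2 + 9x

Each diagonal entry of L is the vertex degree and each off-diagonal entry is -1 where an edge is present, 0 otherwise; in the order [0, 1, 2, 3, 4, 5, 6, 7, 8] the diagonal is [1, 1, 1, 1, 1, 8, 1, 1, 1]. The eigenvalues of L are [0, 1, 1, 1, 1, 1, 1, 1, 9]; the characteristic polynomial is the product of (x - lambda_i), which multiplies out to x^9 - 16x^8 + 84x^7 - 224x^6 + 350x^5 - 336x^4 + 196x^3 - 64x^2 + 9x. The constant term is 0 because L is singular (the all-ones vector lies in its kernel).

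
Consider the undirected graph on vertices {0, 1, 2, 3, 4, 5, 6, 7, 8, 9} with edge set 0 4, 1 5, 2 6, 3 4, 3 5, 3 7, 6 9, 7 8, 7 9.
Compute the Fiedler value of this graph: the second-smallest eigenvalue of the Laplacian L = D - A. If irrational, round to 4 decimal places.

0.1700

Each diagonal entry of L is the vertex degree and each off-diagonal entry is -1 where an edge is present, 0 otherwise; in the order [0, 1, 2, 3, 4, 5, 6, 7, 8, 9] the diagonal is [1, 1, 1, 3, 2, 2, 2, 3, 1, 2]. Computing the eigenvalues of L and sorting gives [0, 0.1700, 0.3820, 0.5078, 1.3820, 1.6959, 2.6180, 2.8758, 3.6180, 4.7505]. The Fiedler value lambda_2 = 0.1700 is strictly positive, so the graph is connected. There is one zero in the spectrum, matching the 1 component. The largest eigenvalue, 4.7505, is at most the vertex count 10.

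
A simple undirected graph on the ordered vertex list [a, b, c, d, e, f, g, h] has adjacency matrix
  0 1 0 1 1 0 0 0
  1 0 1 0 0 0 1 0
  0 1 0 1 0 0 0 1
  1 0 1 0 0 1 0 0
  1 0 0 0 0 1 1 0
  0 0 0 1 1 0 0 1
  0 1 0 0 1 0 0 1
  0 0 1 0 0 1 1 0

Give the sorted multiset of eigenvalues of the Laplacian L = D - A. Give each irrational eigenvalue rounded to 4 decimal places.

[0, 2, 2, 2, 4, 4, 4, 6]

With the vertex order [a, b, c, d, e, f, g, h], the degrees are [3, 3, 3, 3, 3, 3, 3, 3], giving D = diag(3, 3, 3, 3, 3, 3, 3, 3) and L = D - A. L is symmetric positive semidefinite, so every eigenvalue is real and nonnegative. The single zero eigenvalue shows the graph is connected. There is one zero in the spectrum, matching the 1 component. By the matrix-tree theorem the graph has (1/8) * product of the nonzero eigenvalues = 384 spanning trees.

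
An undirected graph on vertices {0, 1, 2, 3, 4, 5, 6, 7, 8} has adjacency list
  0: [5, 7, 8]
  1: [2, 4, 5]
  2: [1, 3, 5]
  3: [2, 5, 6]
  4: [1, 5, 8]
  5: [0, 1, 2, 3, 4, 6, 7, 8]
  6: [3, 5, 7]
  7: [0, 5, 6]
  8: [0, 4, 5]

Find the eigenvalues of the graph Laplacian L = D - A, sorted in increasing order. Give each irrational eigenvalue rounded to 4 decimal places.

[0, 1.5858, 1.5858, 3, 3, 4.4142, 4.4142, 5, 9]

With the vertex order [0, 1, 2, 3, 4, 5, 6, 7, 8], the degrees are [3, 3, 3, 3, 3, 8, 3, 3, 3], giving D = diag(3, 3, 3, 3, 3, 8, 3, 3, 3) and L = D - A. The multiplicity of 0 as a Laplacian eigenvalue equals the number of connected components.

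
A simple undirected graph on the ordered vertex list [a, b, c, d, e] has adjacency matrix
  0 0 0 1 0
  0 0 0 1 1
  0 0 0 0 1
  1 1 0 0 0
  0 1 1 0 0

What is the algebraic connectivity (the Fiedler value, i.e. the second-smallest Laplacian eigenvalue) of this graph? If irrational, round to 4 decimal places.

Each diagonal entry of L is the vertex degree and each off-diagonal entry is -1 where an edge is present, 0 otherwise; in the order [a, b, c, d, e] the diagonal is [1, 2, 1, 2, 2]. Computing the eigenvalues of L and sorting gives [0, 0.3820, 1.3820, 2.6180, 3.6180]. The Fiedler value lambda_2 = 0.3820 is strictly positive, so the graph is connected. By the matrix-tree theorem the graph has (1/5) * product of the nonzero eigenvalues = 1 spanning tree.

0.3820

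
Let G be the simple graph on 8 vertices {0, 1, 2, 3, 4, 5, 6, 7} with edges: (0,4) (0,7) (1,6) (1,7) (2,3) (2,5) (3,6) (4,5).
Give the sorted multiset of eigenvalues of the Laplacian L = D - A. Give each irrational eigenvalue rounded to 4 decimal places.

[0, 0.5858, 0.5858, 2, 2, 3.4142, 3.4142, 4]

Each diagonal entry of L is the vertex degree and each off-diagonal entry is -1 where an edge is present, 0 otherwise; in the order [0, 1, 2, 3, 4, 5, 6, 7] the diagonal is [2, 2, 2, 2, 2, 2, 2, 2]. Since every row of L sums to 0, the all-ones vector is in the kernel and 0 is an eigenvalue. There is one zero in the spectrum, matching the 1 component.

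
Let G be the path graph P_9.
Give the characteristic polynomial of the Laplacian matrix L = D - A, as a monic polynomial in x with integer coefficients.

x^9 - 16x^8 + 105x^7 - 364x^6 + 715x^5 - 792x^4 + 462x^3 - 120x^2 + 9x

The graph has 9 vertices and degree multiset [2, 2, 2, 2, 2, 2, 2, 1, 1]; D is the diagonal matrix of degrees and L = D - A. L has integer entries, so p(x) = det(xI - L) has integer coefficients. Expanding the determinant yields x^9 - 16x^8 + 105x^7 - 364x^6 + 715x^5 - 792x^4 + 462x^3 - 120x^2 + 9x. The constant term is 0 because L is singular (the all-ones vector lies in its kernel). The largest eigenvalue, 3.8794, is at most the vertex count 9.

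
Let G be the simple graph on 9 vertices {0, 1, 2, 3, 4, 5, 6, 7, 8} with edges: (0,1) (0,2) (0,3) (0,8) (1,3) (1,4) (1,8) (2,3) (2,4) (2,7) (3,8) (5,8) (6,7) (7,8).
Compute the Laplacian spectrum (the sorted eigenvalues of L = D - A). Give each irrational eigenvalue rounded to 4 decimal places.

[0, 0.6574, 0.9005, 2.0973, 3, 4.0339, 5, 5.7639, 6.5470]

With the vertex order [0, 1, 2, 3, 4, 5, 6, 7, 8], the degrees are [4, 4, 4, 4, 2, 1, 1, 3, 5], giving D = diag(4, 4, 4, 4, 2, 1, 1, 3, 5) and L = D - A. The multiplicity of 0 as a Laplacian eigenvalue equals the number of connected components. The single zero eigenvalue shows the graph is connected. By the matrix-tree theorem the graph has (1/9) * product of the nonzero eigenvalues = 315 spanning trees. The eigenvalues sum to 28, which equals trace(L) = 2|E|.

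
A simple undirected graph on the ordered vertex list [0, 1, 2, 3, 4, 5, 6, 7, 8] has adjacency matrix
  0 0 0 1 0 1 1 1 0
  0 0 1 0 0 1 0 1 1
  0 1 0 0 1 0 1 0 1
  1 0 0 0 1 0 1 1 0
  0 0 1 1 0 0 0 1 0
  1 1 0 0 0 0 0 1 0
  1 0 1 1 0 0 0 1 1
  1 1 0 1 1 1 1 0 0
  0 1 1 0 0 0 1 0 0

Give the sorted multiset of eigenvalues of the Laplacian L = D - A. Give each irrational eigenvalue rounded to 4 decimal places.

[0, 1.9257, 2.2443, 3.1650, 4.7380, 4.8350, 5.5645, 6.0743, 7.4533]

Reading degrees in the order [0, 1, 2, 3, 4, 5, 6, 7, 8] gives [4, 4, 4, 4, 3, 3, 5, 6, 3]; set D = diag(4, 4, 4, 4, 3, 3, 5, 6, 3) and form L = D - A. The multiplicity of 0 as a Laplacian eigenvalue equals the number of connected components. The eigenvalues sum to 36, which equals trace(L) = 2|E|.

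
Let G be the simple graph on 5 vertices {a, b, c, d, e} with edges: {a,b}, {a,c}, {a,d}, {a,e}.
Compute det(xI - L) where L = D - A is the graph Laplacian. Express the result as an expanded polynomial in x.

Reading degrees in the order [a, b, c, d, e] gives [4, 1, 1, 1, 1]; set D = diag(4, 1, 1, 1, 1) and form L = D - A. The eigenvalues of L are [0, 1, 1, 1, 5]; the characteristic polynomial is the product of (x - lambda_i), which multiplies out to x^5 - 8x^4 + 18x^3 - 16x^2 + 5x. The coefficient of x^4 equals -trace(L) = -8, matching the sum of degrees. The eigenvalues sum to 8, which equals trace(L) = 2|E|.

x^5 - 8x^4 + 18x^3 - 16x^2 + 5x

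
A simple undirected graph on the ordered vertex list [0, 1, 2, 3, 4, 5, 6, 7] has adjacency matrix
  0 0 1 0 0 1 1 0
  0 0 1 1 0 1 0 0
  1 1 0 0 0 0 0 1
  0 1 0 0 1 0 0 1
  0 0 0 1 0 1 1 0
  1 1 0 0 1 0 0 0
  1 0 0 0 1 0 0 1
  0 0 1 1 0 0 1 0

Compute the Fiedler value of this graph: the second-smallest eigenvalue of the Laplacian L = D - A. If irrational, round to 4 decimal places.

2

With the vertex order [0, 1, 2, 3, 4, 5, 6, 7], the degrees are [3, 3, 3, 3, 3, 3, 3, 3], giving D = diag(3, 3, 3, 3, 3, 3, 3, 3) and L = D - A. Computing the eigenvalues of L and sorting gives [0, 2, 2, 2, 4, 4, 4, 6]. The Fiedler value lambda_2 = 2 is strictly positive, so the graph is connected. There is one zero in the spectrum, matching the 1 component. The eigenvalues sum to 24, which equals trace(L) = 2|E|.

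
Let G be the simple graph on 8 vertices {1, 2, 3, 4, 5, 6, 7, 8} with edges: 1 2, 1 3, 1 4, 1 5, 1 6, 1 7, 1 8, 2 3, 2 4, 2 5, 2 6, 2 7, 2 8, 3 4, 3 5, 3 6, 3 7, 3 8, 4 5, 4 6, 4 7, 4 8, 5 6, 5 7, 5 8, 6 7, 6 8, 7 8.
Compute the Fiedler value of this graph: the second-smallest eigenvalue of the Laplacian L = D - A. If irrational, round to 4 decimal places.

Each diagonal entry of L is the vertex degree and each off-diagonal entry is -1 where an edge is present, 0 otherwise; in the order [1, 2, 3, 4, 5, 6, 7, 8] the diagonal is [7, 7, 7, 7, 7, 7, 7, 7]. Computing the eigenvalues of L and sorting gives [0, 8, 8, 8, 8, 8, 8, 8]. The Fiedler value lambda_2 = 8 is strictly positive, so the graph is connected. There is one zero in the spectrum, matching the 1 component. The largest eigenvalue, 8, is at most the vertex count 8.

8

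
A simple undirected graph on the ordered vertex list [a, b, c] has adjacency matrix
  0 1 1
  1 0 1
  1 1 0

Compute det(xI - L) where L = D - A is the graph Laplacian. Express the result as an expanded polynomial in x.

Each diagonal entry of L is the vertex degree and each off-diagonal entry is -1 where an edge is present, 0 otherwise; in the order [a, b, c] the diagonal is [2, 2, 2]. L has integer entries, so p(x) = det(xI - L) has integer coefficients. Expanding the determinant yields x^3 - 6x^2 + 9x. The constant term is 0 because L is singular (the all-ones vector lies in its kernel).

x^3 - 6x^2 + 9x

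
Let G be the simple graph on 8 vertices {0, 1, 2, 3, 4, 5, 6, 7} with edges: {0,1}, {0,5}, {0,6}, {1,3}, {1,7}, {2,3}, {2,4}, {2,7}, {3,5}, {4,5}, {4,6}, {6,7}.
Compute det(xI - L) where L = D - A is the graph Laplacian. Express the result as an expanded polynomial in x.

With the vertex order [0, 1, 2, 3, 4, 5, 6, 7], the degrees are [3, 3, 3, 3, 3, 3, 3, 3], giving D = diag(3, 3, 3, 3, 3, 3, 3, 3) and L = D - A. Computing det(xI - L) by cofactor expansion (or equivalently via sum-over-permutations) gives x^8 - 24x^7 + 240x^6 - 1296x^5 + 4080x^4 - 7488x^3 + 7424x^2 - 3072x. Since p(0) = det(-L) = 0, x divides p(x). The largest eigenvalue, 6, is at most the vertex count 8.

x^8 - 24x^7 + 240x^6 - 1296x^5 + 4080x^4 - 7488x^3 + 7424x^2 - 3072x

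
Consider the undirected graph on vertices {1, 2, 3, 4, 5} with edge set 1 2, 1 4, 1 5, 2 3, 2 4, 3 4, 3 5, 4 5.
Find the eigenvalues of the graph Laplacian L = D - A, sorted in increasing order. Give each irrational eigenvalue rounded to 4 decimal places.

[0, 3, 3, 5, 5]

With the vertex order [1, 2, 3, 4, 5], the degrees are [3, 3, 3, 4, 3], giving D = diag(3, 3, 3, 4, 3) and L = D - A. L is symmetric positive semidefinite, so every eigenvalue is real and nonnegative.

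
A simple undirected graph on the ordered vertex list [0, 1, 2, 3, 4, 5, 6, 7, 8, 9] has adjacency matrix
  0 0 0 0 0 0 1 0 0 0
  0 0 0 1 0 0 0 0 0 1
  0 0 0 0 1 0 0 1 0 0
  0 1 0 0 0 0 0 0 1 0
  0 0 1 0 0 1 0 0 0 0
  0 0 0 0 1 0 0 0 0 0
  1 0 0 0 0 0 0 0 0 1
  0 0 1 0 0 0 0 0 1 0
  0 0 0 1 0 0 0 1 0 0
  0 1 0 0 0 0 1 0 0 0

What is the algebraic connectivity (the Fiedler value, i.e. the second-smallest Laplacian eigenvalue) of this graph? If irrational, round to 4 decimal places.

0.0979

Reading degrees in the order [0, 1, 2, 3, 4, 5, 6, 7, 8, 9] gives [1, 2, 2, 2, 2, 1, 2, 2, 2, 2]; set D = diag(1, 2, 2, 2, 2, 1, 2, 2, 2, 2) and form L = D - A. The sorted Laplacian eigenvalues are [0, 0.0979, 0.3820, 0.8244, 1.3820, 2, 2.6180, 3.1756, 3.6180, 3.9021]; the algebraic connectivity is the second entry, 0.0979. The eigenvalues sum to 18, which equals trace(L) = 2|E|.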